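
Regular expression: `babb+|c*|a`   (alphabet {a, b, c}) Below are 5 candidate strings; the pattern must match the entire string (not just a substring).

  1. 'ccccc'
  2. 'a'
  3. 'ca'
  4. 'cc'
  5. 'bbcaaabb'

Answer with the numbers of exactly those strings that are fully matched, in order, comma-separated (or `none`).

1 → match
2 → match
3 → no match
4 → match
5 → no match

1, 2, 4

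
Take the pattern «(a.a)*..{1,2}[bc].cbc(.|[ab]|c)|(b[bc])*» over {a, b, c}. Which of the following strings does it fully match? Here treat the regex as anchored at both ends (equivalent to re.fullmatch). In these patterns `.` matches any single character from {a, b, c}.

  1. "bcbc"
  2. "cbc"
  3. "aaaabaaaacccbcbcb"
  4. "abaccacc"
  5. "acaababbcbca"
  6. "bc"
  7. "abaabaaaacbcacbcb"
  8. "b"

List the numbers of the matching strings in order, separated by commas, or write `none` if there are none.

1. "bcbc" → match
2. "cbc" → no match
3 → match
4. "abaccacc" → no match
5. "acaababbcbca" → match
6. "bc" → match
7 → match
8. "b" → no match

1, 3, 5, 6, 7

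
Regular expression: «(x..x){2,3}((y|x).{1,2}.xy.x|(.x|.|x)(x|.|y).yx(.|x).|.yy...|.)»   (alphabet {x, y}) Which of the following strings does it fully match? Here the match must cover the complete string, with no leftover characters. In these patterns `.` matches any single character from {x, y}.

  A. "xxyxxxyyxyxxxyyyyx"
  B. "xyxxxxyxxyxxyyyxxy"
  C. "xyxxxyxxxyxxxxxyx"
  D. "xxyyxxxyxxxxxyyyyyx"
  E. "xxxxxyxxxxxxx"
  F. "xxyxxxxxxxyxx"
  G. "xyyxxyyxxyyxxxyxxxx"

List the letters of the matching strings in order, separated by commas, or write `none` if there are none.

B, E, F

A → no match
B → match
C → no match
D → no match
E → match
F → match
G → no match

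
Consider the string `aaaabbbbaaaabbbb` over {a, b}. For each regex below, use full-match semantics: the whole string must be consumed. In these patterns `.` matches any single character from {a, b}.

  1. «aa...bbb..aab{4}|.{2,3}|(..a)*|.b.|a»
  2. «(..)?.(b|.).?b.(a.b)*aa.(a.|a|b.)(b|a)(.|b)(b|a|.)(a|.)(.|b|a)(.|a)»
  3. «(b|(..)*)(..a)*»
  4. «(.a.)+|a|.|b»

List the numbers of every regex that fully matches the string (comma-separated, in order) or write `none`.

1 → match
2 → no match
3 → match
4 → no match

1, 3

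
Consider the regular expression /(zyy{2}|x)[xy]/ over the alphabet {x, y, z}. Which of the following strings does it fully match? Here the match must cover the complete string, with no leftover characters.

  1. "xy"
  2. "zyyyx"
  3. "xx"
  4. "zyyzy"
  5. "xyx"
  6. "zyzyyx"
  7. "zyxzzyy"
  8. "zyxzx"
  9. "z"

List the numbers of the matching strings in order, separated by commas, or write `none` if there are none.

1, 2, 3

1. "xy" → match
2. "zyyyx" → match
3. "xx" → match
4. "zyyzy" → no match
5. "xyx" → no match
6. "zyzyyx" → no match
7. "zyxzzyy" → no match
8. "zyxzx" → no match
9. "z" → no match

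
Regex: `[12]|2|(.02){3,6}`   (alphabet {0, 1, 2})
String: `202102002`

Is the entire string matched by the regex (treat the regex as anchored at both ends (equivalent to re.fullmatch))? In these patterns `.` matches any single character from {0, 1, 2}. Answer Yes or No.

Yes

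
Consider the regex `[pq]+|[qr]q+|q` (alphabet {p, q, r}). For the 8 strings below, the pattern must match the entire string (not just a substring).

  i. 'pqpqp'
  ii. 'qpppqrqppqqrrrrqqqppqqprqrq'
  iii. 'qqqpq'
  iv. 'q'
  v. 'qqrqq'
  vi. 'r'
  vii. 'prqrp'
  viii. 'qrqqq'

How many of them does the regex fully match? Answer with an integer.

3

i → match
ii → no match
iii → match
iv → match
v → no match
vi → no match
vii → no match
viii → no match
Total matched: 3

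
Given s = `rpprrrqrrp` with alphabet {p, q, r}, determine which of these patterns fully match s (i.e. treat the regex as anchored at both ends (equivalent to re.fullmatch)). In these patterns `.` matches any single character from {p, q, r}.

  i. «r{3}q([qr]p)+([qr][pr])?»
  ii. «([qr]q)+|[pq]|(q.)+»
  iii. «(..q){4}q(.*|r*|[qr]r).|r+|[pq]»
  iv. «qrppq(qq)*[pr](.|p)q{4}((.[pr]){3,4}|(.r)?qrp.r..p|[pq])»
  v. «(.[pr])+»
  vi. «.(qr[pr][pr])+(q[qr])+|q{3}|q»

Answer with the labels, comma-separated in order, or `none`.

i → no match
ii → no match
iii → no match
iv → no match — must start with `qrppq`
v → match
vi → no match

v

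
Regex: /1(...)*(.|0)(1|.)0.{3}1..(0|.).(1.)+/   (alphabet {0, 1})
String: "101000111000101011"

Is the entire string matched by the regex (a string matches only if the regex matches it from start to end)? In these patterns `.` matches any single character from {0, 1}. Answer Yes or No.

Yes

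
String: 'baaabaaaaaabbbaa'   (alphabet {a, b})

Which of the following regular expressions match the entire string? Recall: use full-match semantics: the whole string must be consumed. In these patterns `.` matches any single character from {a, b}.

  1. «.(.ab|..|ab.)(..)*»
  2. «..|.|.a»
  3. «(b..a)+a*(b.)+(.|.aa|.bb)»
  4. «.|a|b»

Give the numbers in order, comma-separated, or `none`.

3

1 → no match
2 → no match
3 → match
4 → no match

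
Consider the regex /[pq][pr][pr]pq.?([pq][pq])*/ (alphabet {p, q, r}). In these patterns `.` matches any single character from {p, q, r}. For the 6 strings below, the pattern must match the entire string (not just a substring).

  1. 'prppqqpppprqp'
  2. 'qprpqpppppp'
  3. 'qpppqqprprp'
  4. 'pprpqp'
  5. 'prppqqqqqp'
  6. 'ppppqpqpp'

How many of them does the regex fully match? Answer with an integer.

1 → no match
2 → match
3 → no match
4 → match
5 → match
6 → match
Total matched: 4

4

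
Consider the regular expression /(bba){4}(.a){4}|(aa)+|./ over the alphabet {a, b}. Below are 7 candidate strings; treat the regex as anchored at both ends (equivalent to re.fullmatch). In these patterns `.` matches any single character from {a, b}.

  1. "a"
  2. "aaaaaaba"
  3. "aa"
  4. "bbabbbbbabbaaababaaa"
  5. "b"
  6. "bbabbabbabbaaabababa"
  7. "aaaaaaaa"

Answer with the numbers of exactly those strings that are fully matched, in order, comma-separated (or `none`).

1 → match
2 → no match
3 → match
4 → no match
5 → match
6 → match
7 → match

1, 3, 5, 6, 7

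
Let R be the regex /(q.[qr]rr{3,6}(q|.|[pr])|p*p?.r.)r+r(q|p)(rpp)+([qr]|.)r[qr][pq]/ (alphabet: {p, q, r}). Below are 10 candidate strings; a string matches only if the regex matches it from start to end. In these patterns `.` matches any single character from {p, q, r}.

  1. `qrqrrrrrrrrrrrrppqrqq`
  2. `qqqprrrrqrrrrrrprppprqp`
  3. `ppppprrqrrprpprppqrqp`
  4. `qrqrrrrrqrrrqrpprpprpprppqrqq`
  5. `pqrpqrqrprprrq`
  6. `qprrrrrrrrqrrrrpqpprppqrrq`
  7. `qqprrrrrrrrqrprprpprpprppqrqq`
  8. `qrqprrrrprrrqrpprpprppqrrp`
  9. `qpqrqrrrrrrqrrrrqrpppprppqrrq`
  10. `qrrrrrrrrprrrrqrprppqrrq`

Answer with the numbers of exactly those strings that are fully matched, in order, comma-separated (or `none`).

3, 4

1 → no match
2 → no match
3 → match
4 → match
5 → no match
6 → no match
7 → no match
8 → no match
9 → no match
10 → no match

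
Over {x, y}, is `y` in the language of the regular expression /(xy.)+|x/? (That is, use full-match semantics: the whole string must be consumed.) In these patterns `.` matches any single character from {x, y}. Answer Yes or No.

No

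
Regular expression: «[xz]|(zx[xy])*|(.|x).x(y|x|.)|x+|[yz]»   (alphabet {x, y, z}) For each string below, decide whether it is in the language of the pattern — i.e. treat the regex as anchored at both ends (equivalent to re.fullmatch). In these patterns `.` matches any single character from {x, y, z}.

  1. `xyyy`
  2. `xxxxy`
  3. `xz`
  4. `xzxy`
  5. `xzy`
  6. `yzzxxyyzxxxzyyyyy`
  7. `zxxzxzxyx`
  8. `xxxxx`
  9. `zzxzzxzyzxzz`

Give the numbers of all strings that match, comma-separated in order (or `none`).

1 → no match
2 → no match
3 → no match
4 → match
5 → no match
6 → no match
7 → no match
8 → match
9 → no match

4, 8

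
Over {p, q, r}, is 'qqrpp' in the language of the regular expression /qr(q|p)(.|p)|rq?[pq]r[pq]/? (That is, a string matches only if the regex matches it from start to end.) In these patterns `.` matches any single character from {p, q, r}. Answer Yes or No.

No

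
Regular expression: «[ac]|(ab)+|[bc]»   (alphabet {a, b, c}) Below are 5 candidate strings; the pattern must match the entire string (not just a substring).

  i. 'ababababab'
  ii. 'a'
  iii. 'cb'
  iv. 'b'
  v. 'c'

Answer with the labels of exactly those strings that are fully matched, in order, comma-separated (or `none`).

i, ii, iv, v

i → match
ii → match
iii → no match
iv → match
v → match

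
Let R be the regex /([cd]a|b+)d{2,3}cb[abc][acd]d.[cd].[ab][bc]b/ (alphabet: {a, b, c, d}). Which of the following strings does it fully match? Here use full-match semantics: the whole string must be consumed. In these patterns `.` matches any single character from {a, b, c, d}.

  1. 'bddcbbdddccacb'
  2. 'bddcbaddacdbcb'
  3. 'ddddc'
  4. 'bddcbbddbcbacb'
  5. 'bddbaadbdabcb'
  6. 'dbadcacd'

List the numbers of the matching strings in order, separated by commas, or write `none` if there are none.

1 → match
2 → match
3 → no match — must end with 'b'
4 → match
5 → no match
6 → no match — must end with 'b'

1, 2, 4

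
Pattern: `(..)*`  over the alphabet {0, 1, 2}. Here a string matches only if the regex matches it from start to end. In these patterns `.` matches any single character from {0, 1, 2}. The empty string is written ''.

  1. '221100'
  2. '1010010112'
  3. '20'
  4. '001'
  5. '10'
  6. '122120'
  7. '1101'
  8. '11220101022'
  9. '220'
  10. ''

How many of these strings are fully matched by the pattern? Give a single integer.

7

1 → match
2 → match
3 → match
4 → no match
5 → match
6 → match
7 → match
8 → no match
9 → no match
10 → match
Total matched: 7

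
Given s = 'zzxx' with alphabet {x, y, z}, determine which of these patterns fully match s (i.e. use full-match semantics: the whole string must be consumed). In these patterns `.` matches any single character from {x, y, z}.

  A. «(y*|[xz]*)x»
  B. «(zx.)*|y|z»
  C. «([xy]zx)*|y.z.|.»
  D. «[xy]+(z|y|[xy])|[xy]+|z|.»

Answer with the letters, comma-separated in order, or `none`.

A → match
B → no match
C → no match
D → no match

A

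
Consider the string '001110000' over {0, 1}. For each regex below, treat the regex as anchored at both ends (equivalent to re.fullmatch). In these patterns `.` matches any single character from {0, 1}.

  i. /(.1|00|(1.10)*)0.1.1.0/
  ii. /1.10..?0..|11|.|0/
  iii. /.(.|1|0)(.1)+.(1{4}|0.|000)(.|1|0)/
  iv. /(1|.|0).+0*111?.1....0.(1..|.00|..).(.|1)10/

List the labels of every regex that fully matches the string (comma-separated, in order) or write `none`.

i → no match
ii → no match
iii → match
iv → no match — must end with '10'

iii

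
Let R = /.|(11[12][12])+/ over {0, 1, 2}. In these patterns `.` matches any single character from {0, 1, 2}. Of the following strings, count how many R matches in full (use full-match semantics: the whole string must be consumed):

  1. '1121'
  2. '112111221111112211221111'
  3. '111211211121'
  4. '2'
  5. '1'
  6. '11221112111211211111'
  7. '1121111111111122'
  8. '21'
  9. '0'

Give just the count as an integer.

1. '1121' → match
2 → match
3. '111211211121' → match
4. '2' → match
5. '1' → match
6 → match
7 → match
8. '21' → no match
9. '0' → match
Total matched: 8

8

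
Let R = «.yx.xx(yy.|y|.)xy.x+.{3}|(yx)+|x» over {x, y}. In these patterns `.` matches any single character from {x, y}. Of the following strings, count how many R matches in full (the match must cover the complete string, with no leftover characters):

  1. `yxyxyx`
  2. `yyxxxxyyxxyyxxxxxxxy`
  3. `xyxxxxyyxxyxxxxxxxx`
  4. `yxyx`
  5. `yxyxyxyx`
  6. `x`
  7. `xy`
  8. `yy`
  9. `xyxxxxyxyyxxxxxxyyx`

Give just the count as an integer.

7

1. `yxyxyx` → match
2 → match
3 → match
4. `yxyx` → match
5. `yxyxyxyx` → match
6. `x` → match
7. `xy` → no match
8. `yy` → no match
9 → match
Total matched: 7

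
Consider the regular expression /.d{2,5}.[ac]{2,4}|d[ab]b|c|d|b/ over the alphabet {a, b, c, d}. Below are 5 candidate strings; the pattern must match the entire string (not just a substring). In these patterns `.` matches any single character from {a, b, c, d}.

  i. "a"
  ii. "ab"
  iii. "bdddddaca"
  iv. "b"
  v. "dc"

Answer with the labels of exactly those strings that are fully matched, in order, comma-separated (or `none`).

iii, iv

i. "a" → no match
ii. "ab" → no match
iii. "bdddddaca" → match
iv. "b" → match
v. "dc" → no match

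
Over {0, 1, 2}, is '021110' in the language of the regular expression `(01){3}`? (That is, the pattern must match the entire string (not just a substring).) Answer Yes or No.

Every match must start with '01', but '021110' does not.

No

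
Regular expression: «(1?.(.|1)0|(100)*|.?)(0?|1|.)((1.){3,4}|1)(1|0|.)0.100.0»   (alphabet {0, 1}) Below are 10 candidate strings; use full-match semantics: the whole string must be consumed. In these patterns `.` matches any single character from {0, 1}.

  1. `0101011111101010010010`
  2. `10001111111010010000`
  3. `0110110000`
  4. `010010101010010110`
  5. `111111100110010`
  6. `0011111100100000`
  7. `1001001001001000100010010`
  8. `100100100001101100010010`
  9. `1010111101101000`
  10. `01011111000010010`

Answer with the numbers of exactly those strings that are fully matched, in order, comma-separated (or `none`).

2, 3, 5, 7, 10

1 → no match
2 → match
3 → match
4 → no match
5 → match
6 → no match
7 → match
8 → no match
9 → no match
10 → match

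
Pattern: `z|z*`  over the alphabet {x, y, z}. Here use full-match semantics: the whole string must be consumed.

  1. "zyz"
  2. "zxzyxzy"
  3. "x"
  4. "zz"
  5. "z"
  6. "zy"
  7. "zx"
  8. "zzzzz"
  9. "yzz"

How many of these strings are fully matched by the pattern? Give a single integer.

1. "zyz" → no match
2. "zxzyxzy" → no match
3. "x" → no match
4. "zz" → match
5. "z" → match
6. "zy" → no match
7. "zx" → no match
8. "zzzzz" → match
9. "yzz" → no match
Total matched: 3

3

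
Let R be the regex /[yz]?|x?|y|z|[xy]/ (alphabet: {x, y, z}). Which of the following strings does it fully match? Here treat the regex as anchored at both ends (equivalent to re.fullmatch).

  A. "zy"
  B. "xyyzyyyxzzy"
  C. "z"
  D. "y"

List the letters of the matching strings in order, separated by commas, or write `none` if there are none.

C, D

A → no match
B → no match
C → match
D → match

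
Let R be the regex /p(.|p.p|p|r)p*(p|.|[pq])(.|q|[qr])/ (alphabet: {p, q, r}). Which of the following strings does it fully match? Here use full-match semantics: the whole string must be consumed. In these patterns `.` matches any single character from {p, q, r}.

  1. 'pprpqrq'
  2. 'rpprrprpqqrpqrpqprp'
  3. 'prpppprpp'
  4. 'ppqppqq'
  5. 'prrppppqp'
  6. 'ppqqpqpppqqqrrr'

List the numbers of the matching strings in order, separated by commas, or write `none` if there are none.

4

1 → no match
2 → no match — must start with 'p'
3 → no match
4 → match
5 → no match
6 → no match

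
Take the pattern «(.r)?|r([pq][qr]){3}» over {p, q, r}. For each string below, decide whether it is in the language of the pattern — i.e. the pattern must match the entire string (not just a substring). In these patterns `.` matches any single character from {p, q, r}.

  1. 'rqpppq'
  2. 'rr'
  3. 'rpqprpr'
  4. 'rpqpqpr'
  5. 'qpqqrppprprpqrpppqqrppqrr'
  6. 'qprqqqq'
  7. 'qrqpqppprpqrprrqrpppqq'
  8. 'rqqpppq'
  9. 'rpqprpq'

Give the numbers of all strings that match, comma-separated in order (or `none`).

2, 3, 4, 9

1 → no match
2 → match
3 → match
4 → match
5 → no match
6 → no match
7 → no match
8 → no match
9 → match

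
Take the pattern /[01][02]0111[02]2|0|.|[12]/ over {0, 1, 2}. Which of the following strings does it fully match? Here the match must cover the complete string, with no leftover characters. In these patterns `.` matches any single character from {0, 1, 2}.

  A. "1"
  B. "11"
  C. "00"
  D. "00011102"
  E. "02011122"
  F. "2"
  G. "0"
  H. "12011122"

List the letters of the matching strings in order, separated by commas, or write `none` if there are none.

A. "1" → match
B. "11" → no match
C. "00" → no match
D. "00011102" → match
E. "02011122" → match
F. "2" → match
G. "0" → match
H. "12011122" → match

A, D, E, F, G, H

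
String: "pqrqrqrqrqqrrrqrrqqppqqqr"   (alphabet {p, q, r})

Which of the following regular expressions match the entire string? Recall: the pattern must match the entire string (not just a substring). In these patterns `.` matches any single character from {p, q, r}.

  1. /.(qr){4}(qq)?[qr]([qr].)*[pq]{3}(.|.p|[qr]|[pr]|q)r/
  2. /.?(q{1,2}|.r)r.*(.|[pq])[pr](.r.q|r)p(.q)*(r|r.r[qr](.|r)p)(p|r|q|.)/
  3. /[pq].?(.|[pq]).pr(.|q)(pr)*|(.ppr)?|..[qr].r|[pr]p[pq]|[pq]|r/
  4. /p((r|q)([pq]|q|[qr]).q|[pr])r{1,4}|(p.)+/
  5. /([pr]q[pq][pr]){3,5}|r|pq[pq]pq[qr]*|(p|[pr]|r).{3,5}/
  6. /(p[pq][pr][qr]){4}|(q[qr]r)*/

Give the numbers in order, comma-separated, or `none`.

1 → match
2 → no match
3 → no match
4 → no match
5 → no match
6 → no match

1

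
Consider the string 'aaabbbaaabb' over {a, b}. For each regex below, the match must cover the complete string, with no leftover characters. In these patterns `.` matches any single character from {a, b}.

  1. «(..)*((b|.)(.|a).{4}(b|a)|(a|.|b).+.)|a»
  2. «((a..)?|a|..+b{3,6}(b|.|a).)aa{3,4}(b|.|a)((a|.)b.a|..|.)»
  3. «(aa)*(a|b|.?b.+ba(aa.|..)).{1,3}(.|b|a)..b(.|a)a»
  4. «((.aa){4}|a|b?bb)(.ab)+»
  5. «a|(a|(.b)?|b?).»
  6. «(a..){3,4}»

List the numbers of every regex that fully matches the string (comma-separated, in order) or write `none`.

1

1 → match
2 → no match
3 → no match — must end with 'a'
4 → no match — must end with 'ab'
5 → no match
6 → no match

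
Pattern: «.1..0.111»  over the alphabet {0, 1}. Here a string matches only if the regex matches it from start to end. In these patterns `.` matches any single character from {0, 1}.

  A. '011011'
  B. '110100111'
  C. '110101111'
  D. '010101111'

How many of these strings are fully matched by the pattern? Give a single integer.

A → no match — must end with '111'
B → match
C → match
D → match
Total matched: 3

3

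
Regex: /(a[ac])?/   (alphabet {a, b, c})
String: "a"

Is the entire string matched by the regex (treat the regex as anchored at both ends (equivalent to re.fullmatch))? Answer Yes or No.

No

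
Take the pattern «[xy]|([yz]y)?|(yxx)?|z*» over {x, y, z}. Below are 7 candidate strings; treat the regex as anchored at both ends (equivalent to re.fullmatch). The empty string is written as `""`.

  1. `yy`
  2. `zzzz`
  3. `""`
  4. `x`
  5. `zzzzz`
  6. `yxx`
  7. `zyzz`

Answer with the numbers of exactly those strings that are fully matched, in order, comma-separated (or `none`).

1, 2, 3, 4, 5, 6

1. `yy` → match
2. `zzzz` → match
3. `""` → match
4. `x` → match
5. `zzzzz` → match
6. `yxx` → match
7. `zyzz` → no match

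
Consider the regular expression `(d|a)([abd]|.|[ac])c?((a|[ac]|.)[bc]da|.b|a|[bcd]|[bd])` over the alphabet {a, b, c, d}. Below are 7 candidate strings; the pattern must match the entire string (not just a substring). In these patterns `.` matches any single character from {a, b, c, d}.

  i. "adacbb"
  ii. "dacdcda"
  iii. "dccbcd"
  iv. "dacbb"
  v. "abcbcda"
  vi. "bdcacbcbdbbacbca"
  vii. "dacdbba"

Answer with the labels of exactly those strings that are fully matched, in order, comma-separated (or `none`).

i → no match
ii → match
iii → no match
iv → match
v → match
vi → no match
vii → no match

ii, iv, v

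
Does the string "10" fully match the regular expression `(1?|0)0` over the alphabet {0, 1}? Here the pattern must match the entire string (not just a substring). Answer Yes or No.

Yes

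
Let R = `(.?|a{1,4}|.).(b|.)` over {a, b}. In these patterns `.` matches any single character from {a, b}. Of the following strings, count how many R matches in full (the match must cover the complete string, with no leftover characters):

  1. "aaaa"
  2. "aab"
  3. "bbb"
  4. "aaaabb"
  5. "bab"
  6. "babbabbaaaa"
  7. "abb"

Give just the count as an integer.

1 → match
2 → match
3 → match
4 → match
5 → match
6 → no match
7 → match
Total matched: 6

6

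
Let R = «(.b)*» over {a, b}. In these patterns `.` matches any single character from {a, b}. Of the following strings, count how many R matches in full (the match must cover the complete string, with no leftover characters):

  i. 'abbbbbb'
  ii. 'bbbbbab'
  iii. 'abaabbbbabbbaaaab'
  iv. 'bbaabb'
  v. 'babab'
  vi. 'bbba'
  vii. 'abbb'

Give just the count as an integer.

1

i → no match
ii → no match
iii → no match
iv → no match
v → no match
vi → no match
vii → match
Total matched: 1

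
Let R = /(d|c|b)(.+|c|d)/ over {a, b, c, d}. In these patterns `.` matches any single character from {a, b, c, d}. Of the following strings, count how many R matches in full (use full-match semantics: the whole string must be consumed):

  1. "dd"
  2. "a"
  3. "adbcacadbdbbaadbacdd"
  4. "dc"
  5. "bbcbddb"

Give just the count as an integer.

1 → match
2 → no match
3 → no match
4 → match
5 → match
Total matched: 3

3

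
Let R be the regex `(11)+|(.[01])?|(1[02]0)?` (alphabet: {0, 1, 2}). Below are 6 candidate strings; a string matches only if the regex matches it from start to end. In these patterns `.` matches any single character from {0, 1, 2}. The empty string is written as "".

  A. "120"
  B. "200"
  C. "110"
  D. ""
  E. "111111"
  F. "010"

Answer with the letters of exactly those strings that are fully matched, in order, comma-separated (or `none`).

A, D, E

A → match
B → no match
C → no match
D → match
E → match
F → no match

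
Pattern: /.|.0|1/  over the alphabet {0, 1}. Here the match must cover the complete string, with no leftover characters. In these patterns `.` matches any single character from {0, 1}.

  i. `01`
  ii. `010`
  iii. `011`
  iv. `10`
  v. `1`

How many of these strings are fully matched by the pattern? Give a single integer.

i. `01` → no match
ii. `010` → no match
iii. `011` → no match
iv. `10` → match
v. `1` → match
Total matched: 2

2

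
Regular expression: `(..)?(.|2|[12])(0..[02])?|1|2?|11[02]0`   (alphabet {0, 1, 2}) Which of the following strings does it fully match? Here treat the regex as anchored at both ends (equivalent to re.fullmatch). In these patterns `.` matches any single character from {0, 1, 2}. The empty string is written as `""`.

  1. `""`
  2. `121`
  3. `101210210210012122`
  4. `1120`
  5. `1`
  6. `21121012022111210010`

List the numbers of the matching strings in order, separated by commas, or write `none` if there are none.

1, 2, 4, 5

1. `""` → match
2. `121` → match
3 → no match
4. `1120` → match
5. `1` → match
6 → no match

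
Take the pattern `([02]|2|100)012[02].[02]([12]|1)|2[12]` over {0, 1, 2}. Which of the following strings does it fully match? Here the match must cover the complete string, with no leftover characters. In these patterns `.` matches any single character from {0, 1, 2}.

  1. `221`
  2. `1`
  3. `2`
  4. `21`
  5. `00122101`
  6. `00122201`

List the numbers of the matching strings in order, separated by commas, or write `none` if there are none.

1 → no match
2 → no match
3 → no match
4 → match
5 → match
6 → match

4, 5, 6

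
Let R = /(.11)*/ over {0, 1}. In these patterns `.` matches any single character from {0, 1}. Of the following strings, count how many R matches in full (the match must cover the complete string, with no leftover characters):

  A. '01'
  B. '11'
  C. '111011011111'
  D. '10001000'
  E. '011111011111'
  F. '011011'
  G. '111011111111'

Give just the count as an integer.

4

A → no match
B → no match
C → match
D → no match
E → match
F → match
G → match
Total matched: 4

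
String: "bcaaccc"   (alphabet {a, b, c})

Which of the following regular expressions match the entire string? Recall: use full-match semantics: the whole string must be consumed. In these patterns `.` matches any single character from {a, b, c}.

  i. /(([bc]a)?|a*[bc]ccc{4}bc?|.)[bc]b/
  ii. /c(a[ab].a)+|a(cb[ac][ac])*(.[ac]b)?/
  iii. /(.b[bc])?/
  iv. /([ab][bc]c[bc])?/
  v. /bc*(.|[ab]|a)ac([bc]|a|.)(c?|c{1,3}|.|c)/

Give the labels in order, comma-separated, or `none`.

i → no match — must end with "b"
ii → no match
iii → no match
iv → no match
v → match

v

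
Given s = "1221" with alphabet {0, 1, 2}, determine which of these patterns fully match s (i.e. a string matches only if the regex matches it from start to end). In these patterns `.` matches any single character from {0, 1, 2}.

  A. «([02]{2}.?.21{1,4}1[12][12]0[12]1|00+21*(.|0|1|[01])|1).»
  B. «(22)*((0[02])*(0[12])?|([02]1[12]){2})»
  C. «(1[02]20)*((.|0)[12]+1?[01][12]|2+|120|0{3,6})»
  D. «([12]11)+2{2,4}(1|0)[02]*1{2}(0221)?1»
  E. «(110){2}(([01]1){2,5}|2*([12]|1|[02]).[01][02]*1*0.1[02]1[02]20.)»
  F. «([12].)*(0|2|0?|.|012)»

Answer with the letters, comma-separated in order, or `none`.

A → no match
B → no match
C → no match
D → no match
E → no match — must start with "110"
F → match

F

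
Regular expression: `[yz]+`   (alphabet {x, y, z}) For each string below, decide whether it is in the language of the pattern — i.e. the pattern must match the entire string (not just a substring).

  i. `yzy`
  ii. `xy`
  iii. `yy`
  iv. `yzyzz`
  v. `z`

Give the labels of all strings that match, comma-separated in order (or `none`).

i, iii, iv, v

i → match
ii → no match
iii → match
iv → match
v → match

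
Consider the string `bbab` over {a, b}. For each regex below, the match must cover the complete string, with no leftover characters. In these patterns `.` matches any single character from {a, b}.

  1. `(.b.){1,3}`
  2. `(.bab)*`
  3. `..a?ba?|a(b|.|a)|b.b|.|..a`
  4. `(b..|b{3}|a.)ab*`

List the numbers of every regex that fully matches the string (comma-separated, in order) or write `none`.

2, 3

1 → no match
2 → match
3 → match
4 → no match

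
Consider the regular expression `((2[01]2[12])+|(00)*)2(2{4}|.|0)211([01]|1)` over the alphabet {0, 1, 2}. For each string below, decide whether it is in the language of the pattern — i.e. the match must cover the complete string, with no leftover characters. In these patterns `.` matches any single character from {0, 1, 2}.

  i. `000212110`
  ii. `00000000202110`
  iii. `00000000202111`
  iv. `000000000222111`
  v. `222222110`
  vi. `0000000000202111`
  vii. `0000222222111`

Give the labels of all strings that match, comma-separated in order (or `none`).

i → no match
ii → match
iii → match
iv → no match
v → match
vi → match
vii → match

ii, iii, v, vi, vii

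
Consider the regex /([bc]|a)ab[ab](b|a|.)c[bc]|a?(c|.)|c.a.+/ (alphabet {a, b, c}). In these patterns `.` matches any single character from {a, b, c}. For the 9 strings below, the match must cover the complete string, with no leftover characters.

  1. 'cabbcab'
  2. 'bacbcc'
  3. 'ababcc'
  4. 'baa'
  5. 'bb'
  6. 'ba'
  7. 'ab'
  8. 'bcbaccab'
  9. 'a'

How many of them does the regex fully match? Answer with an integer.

1. 'cabbcab' → no match
2. 'bacbcc' → no match
3. 'ababcc' → no match
4. 'baa' → no match
5. 'bb' → no match
6. 'ba' → no match
7. 'ab' → match
8. 'bcbaccab' → no match
9. 'a' → match
Total matched: 2

2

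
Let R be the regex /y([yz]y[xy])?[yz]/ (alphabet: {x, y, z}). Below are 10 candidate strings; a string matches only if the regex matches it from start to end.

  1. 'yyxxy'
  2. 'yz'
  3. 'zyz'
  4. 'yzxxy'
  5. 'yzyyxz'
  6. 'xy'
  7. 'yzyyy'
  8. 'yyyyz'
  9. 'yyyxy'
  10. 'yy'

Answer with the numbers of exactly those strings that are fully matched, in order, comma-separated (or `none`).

1 → no match
2 → match
3 → no match — must start with 'y'
4 → no match
5 → no match
6 → no match — must start with 'y'
7 → match
8 → match
9 → match
10 → match

2, 7, 8, 9, 10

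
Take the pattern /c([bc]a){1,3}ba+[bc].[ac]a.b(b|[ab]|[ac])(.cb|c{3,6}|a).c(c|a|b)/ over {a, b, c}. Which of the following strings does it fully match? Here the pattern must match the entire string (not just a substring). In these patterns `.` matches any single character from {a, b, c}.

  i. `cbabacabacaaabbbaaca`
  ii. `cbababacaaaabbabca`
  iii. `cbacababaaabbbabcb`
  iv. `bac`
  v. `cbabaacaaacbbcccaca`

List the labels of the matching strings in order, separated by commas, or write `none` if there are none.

i, ii, iii, v

i → match
ii → match
iii → match
iv. `bac` → no match — must start with `c`
v → match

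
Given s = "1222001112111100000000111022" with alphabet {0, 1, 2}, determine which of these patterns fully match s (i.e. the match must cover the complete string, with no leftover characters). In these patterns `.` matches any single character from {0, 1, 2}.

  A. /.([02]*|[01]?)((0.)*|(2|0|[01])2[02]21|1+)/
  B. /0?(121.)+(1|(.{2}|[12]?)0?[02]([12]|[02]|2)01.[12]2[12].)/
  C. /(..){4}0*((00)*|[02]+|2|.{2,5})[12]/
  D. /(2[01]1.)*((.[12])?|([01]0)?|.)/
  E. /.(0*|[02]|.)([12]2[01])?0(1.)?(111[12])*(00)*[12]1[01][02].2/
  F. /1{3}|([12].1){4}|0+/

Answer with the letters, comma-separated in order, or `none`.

A → no match
B → no match
C → no match
D → no match
E → match
F → no match

E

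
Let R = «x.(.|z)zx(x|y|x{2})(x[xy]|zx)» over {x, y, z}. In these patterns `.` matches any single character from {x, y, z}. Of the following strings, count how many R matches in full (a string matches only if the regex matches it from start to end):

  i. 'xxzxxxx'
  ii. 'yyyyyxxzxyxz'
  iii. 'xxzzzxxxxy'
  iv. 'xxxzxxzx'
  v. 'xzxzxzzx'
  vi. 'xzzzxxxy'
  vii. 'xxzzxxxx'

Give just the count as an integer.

i. 'xxzxxxx' → no match
ii. 'yyyyyxxzxyxz' → no match — must start with 'x'
iii. 'xxzzzxxxxy' → no match
iv. 'xxxzxxzx' → match
v. 'xzxzxzzx' → no match
vi. 'xzzzxxxy' → match
vii. 'xxzzxxxx' → match
Total matched: 3

3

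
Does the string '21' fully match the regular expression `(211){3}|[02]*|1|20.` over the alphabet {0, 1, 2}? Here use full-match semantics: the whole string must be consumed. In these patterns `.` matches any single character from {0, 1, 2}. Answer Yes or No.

No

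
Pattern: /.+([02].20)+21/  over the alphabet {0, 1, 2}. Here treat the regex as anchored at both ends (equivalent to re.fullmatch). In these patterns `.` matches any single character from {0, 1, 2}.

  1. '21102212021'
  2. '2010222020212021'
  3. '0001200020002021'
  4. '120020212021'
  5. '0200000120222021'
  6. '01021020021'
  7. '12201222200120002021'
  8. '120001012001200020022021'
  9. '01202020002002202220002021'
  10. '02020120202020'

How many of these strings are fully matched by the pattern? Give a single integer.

1 → match
2 → match
3 → match
4 → match
5 → match
6 → no match — must end with '2021'
7 → match
8 → match
9 → match
10 → no match — must end with '2021'
Total matched: 8

8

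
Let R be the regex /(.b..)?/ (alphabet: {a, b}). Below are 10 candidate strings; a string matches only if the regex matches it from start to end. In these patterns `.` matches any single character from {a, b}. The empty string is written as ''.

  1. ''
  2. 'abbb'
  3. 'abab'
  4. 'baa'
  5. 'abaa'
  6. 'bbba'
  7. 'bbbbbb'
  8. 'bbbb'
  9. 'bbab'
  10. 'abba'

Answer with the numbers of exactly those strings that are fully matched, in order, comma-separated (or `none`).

1 → match
2 → match
3 → match
4 → no match
5 → match
6 → match
7 → no match
8 → match
9 → match
10 → match

1, 2, 3, 5, 6, 8, 9, 10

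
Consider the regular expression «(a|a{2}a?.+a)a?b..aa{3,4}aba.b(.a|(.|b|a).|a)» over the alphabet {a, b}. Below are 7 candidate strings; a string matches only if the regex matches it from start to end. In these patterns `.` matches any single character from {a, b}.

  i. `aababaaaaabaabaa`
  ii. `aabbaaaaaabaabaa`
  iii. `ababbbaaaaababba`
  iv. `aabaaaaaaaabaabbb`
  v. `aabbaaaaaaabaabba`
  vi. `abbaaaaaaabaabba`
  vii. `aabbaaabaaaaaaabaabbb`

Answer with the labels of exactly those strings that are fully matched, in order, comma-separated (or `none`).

i → match
ii → match
iii → no match
iv → match
v → match
vi → match
vii → match

i, ii, iv, v, vi, vii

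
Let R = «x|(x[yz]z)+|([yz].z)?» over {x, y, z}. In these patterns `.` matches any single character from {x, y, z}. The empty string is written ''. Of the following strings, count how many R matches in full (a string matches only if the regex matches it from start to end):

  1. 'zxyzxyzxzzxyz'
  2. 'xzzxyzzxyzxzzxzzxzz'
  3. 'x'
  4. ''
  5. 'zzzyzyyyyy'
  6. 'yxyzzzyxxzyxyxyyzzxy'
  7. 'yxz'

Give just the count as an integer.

3

1 → no match
2 → no match
3 → match
4 → match
5 → no match
6 → no match
7 → match
Total matched: 3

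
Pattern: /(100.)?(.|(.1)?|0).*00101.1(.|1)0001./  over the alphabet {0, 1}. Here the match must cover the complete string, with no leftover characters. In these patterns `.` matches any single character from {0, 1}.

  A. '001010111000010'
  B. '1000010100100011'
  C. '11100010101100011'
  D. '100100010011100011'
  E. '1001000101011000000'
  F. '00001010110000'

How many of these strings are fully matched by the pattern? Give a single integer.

A → no match
B → no match
C → match
D → no match
E → no match
F → no match
Total matched: 1

1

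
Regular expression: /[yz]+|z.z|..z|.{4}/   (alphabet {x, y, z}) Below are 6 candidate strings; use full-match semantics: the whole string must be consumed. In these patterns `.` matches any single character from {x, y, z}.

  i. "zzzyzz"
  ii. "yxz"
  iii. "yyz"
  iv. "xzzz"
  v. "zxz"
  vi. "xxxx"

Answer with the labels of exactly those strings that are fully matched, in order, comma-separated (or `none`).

i, ii, iii, iv, v, vi

i → match
ii → match
iii → match
iv → match
v → match
vi → match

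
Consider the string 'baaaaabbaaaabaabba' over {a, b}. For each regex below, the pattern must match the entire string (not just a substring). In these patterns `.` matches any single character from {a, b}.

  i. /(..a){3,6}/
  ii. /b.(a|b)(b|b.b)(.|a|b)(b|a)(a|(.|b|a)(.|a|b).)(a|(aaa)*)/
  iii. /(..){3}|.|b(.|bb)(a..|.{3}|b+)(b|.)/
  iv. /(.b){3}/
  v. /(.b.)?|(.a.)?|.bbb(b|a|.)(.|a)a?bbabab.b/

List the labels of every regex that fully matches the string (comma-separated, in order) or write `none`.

i → match
ii → no match
iii → no match
iv → no match — must end with 'b'
v → no match

i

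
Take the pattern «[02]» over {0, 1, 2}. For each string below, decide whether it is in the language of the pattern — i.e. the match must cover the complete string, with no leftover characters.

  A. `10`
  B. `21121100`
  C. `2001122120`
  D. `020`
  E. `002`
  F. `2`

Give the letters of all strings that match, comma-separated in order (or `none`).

F

A → no match
B → no match
C → no match
D → no match
E → no match
F → match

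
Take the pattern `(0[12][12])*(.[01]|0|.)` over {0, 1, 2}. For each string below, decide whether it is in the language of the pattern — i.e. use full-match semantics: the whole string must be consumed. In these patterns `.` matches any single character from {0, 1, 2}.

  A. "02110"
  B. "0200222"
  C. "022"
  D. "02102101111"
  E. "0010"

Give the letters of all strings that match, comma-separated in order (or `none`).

A → match
B → no match
C → no match
D → match
E → no match

A, D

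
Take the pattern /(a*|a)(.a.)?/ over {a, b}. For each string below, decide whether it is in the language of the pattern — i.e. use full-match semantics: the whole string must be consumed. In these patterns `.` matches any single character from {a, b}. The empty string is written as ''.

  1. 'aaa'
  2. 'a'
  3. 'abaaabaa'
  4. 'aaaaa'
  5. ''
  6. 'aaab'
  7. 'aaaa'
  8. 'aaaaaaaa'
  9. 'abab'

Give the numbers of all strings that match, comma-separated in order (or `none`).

1, 2, 4, 5, 6, 7, 8, 9

1 → match
2 → match
3 → no match
4 → match
5 → match
6 → match
7 → match
8 → match
9 → match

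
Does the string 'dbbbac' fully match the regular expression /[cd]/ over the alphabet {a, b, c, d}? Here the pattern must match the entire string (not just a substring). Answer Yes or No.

No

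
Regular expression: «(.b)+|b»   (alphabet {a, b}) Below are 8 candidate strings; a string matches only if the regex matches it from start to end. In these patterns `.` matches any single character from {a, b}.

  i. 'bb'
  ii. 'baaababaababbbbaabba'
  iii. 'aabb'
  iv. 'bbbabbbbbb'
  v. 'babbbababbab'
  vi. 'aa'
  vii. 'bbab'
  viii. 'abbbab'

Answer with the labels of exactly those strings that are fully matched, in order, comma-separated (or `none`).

i → match
ii → no match — must end with 'b'
iii → no match
iv → no match
v → no match
vi → no match — must end with 'b'
vii → match
viii → match

i, vii, viii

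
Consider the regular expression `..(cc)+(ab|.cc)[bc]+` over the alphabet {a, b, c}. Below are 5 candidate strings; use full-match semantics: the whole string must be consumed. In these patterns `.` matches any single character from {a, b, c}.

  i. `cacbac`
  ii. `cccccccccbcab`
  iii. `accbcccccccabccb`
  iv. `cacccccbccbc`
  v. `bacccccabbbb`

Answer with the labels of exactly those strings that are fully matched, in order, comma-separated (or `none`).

i. `cacbac` → no match
ii → no match
iii → no match
iv. `cacccccbccbc` → match
v. `bacccccabbbb` → no match

iv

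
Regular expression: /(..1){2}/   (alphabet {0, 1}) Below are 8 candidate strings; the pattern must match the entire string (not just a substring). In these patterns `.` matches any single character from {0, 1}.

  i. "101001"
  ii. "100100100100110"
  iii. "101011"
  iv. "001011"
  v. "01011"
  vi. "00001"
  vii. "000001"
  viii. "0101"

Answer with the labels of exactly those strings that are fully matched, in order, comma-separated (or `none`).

i → match
ii → no match — must end with "1"
iii → match
iv → match
v → no match
vi → no match
vii → no match
viii → no match

i, iii, iv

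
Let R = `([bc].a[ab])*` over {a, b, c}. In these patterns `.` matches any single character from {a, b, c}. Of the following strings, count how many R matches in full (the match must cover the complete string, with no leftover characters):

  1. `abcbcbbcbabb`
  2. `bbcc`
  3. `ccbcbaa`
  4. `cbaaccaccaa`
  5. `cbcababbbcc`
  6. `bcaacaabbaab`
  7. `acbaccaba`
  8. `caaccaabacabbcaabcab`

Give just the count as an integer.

1

1 → no match
2 → no match
3 → no match
4 → no match
5 → no match
6 → match
7 → no match
8 → no match
Total matched: 1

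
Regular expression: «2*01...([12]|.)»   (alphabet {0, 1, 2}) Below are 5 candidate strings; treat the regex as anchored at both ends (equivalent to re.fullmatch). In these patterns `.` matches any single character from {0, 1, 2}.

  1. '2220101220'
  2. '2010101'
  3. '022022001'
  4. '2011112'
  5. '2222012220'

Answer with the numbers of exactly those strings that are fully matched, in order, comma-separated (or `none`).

1. '2220101220' → no match
2. '2010101' → match
3. '022022001' → no match
4. '2011112' → match
5. '2222012220' → match

2, 4, 5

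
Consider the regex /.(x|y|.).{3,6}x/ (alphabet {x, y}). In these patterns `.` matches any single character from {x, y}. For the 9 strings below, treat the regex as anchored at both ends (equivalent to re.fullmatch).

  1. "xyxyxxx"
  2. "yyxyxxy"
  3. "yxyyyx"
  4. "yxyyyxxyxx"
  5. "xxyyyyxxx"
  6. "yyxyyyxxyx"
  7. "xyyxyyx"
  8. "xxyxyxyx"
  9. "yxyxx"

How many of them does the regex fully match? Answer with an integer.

5

1 → match
2 → no match — must end with "x"
3 → match
4 → no match
5 → match
6 → no match
7 → match
8 → match
9 → no match
Total matched: 5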